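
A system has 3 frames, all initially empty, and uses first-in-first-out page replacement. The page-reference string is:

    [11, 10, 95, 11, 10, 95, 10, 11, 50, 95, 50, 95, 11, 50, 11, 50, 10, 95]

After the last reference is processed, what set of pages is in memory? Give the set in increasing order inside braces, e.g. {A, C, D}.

{10, 11, 95}

11 -> miss, frames [11]
10 -> miss, frames [11, 10]
95 -> miss, frames [11, 10, 95]
11 -> hit
10 -> hit
95 -> hit
10 -> hit
11 -> hit
50 -> miss, evict 11, frames [10, 95, 50]
95 -> hit
50 -> hit
95 -> hit
11 -> miss, evict 10, frames [95, 50, 11]
50 -> hit
11 -> hit
50 -> hit
10 -> miss, evict 95, frames [50, 11, 10]
95 -> miss, evict 50, frames [11, 10, 95]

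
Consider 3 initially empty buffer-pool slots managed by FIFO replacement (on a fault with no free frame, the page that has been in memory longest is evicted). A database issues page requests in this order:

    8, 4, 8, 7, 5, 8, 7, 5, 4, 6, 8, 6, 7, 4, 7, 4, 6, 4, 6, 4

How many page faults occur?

8 → miss, frames [8]
4 → miss, frames [8, 4]
8 → hit
7 → miss, frames [8, 4, 7]
5 → miss, evict 8, frames [4, 7, 5]
8 → miss, evict 4, frames [7, 5, 8]
7 → hit
5 → hit
4 → miss, evict 7, frames [5, 8, 4]
6 → miss, evict 5, frames [8, 4, 6]
8 → hit
6 → hit
7 → miss, evict 8, frames [4, 6, 7]
4 → hit
7 → hit
4 → hit
6 → hit
4 → hit
6 → hit
4 → hit
Page faults: 8.

8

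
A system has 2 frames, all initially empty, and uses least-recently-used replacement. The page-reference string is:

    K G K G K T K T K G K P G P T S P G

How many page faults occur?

10

K: miss, frames {K}
G: miss, frames {K,G}
K: hit
G: hit
K: hit
T: miss, evict G, frames {K,T}
K: hit
T: hit
K: hit
G: miss, evict T, frames {K,G}
K: hit
P: miss, evict G, frames {K,P}
G: miss, evict K, frames {P,G}
P: hit
T: miss, evict G, frames {P,T}
S: miss, evict P, frames {T,S}
P: miss, evict T, frames {S,P}
G: miss, evict S, frames {P,G}
Page faults: 10.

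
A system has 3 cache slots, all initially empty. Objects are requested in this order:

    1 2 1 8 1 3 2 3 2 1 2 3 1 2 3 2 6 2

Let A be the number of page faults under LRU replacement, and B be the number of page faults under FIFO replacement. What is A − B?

-1

Under LRU: F F . F . F F . . . . . . . . . F . → 6 faults.
Under FIFO: F F . F . F . . . F F . . . . . F . → 7 faults.
A − B = 6 − 7 = -1.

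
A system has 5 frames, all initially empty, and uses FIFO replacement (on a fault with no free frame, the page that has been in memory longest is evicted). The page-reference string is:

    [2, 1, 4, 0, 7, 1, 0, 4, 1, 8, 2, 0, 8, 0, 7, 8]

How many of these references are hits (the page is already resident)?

9

2 → fault, frames (2)
1 → fault, frames (2 1)
4 → fault, frames (2 1 4)
0 → fault, frames (2 1 4 0)
7 → fault, frames (2 1 4 0 7)
1 → hit
0 → hit
4 → hit
1 → hit
8 → fault, evict 2, frames (1 4 0 7 8)
2 → fault, evict 1, frames (4 0 7 8 2)
0 → hit
8 → hit
0 → hit
7 → hit
8 → hit
Hits: 9.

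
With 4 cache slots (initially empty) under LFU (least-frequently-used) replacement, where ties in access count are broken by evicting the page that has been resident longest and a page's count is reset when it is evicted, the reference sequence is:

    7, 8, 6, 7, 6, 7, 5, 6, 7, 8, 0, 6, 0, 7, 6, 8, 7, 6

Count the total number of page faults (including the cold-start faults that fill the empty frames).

7: miss, frames (7)
8: miss, frames (7 8)
6: miss, frames (7 8 6)
7: hit
6: hit
7: hit
5: miss, frames (7 8 6 5)
6: hit
7: hit
8: hit
0: miss, evict 5, frames (7 8 6 0)
6: hit
0: hit
7: hit
6: hit
8: hit
7: hit
6: hit
Page faults: 5.

5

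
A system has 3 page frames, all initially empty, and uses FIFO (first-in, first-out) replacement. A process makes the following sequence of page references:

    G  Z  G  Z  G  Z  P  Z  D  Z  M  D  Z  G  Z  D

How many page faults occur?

8

G: fault, frames {G}
Z: fault, frames {G,Z}
G: hit
Z: hit
G: hit
Z: hit
P: fault, frames {G,Z,P}
Z: hit
D: fault, evict G, frames {Z,P,D}
Z: hit
M: fault, evict Z, frames {P,D,M}
D: hit
Z: fault, evict P, frames {D,M,Z}
G: fault, evict D, frames {M,Z,G}
Z: hit
D: fault, evict M, frames {Z,G,D}
Page faults: 8.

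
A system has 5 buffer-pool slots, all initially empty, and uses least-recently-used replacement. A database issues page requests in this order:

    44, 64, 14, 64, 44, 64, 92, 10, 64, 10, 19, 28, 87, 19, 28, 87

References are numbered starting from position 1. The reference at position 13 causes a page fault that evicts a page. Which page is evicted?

92

pos 1: 44 → fault, frames {44}
pos 2: 64 → fault, frames {44,64}
pos 3: 14 → fault, frames {44,64,14}
pos 4: 64 → hit
pos 5: 44 → hit
pos 6: 64 → hit
pos 7: 92 → fault, frames {14,44,64,92}
pos 8: 10 → fault, frames {14,44,64,92,10}
pos 9: 64 → hit
pos 10: 10 → hit
pos 11: 19 → fault, evict 14, frames {44,92,64,10,19}
pos 12: 28 → fault, evict 44, frames {92,64,10,19,28}
pos 13: 87 → fault, evict 92, frames {64,10,19,28,87}
At position 13, page 92 is evicted.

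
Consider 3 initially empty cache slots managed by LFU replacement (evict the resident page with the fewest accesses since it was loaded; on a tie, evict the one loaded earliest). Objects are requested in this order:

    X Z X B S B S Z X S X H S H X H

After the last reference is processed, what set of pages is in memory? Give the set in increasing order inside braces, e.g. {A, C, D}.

X -> fault, frames [X]
Z -> fault, frames [X, Z]
X -> hit
B -> fault, frames [X, Z, B]
S -> fault, evict Z, frames [X, B, S]
B -> hit
S -> hit
Z -> fault, evict X, frames [B, S, Z]
X -> fault, evict Z, frames [B, S, X]
S -> hit
X -> hit
H -> fault, evict B, frames [S, X, H]
S -> hit
H -> hit
X -> hit
H -> hit

{H, S, X}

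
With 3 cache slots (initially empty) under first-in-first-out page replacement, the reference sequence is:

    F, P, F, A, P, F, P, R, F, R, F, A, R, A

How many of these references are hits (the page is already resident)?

F: fault, frames [F]
P: fault, frames [F, P]
F: hit
A: fault, frames [F, P, A]
P: hit
F: hit
P: hit
R: fault, evict F, frames [P, A, R]
F: fault, evict P, frames [A, R, F]
R: hit
F: hit
A: hit
R: hit
A: hit
Hits: 9.

9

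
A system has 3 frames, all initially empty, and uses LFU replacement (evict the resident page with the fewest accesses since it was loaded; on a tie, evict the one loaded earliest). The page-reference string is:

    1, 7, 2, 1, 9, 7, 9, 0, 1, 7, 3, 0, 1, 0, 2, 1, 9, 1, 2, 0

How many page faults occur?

1 → miss, frames {1}
7 → miss, frames {1,7}
2 → miss, frames {1,7,2}
1 → hit
9 → miss, evict 7, frames {1,2,9}
7 → miss, evict 2, frames {1,9,7}
9 → hit
0 → miss, evict 7, frames {1,9,0}
1 → hit
7 → miss, evict 0, frames {1,9,7}
3 → miss, evict 7, frames {1,9,3}
0 → miss, evict 3, frames {1,9,0}
1 → hit
0 → hit
2 → miss, evict 9, frames {1,0,2}
1 → hit
9 → miss, evict 2, frames {1,0,9}
1 → hit
2 → miss, evict 9, frames {1,0,2}
0 → hit
Page faults: 12.

12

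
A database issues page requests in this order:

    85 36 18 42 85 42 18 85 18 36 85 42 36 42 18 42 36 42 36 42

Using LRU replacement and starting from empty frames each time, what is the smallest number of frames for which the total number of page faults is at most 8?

3

f=1: 20 faults
f=2: 13 faults
f=3: 8 faults
f=4: 4 faults
Smallest f with faults ≤ 8 is 3.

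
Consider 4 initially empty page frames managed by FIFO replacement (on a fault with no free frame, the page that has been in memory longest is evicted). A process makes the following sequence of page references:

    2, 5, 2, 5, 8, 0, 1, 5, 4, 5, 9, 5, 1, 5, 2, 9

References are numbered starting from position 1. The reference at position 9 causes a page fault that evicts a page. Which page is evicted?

5

pos 1: 2: miss, frames [2]
pos 2: 5: miss, frames [2, 5]
pos 3: 2: hit
pos 4: 5: hit
pos 5: 8: miss, frames [2, 5, 8]
pos 6: 0: miss, frames [2, 5, 8, 0]
pos 7: 1: miss, evict 2, frames [5, 8, 0, 1]
pos 8: 5: hit
pos 9: 4: miss, evict 5, frames [8, 0, 1, 4]
At position 9, page 5 is evicted.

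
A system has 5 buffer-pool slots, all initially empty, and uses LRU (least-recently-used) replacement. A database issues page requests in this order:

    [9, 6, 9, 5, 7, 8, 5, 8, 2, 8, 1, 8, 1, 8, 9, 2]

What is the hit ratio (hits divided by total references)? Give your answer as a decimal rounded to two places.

0.50

9 -> miss, frames {9}
6 -> miss, frames {9,6}
9 -> hit
5 -> miss, frames {6,9,5}
7 -> miss, frames {6,9,5,7}
8 -> miss, frames {6,9,5,7,8}
5 -> hit
8 -> hit
2 -> miss, evict 6, frames {9,7,5,8,2}
8 -> hit
1 -> miss, evict 9, frames {7,5,2,8,1}
8 -> hit
1 -> hit
8 -> hit
9 -> miss, evict 7, frames {5,2,1,8,9}
2 -> hit
Hits: 8 of 16 references → 8/16 = 0.5000.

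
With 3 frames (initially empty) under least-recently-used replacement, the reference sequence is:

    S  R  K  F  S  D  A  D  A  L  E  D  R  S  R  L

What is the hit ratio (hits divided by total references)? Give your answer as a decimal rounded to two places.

0.19

S → miss, frames (S)
R → miss, frames (S R)
K → miss, frames (S R K)
F → miss, evict S, frames (R K F)
S → miss, evict R, frames (K F S)
D → miss, evict K, frames (F S D)
A → miss, evict F, frames (S D A)
D → hit
A → hit
L → miss, evict S, frames (D A L)
E → miss, evict D, frames (A L E)
D → miss, evict A, frames (L E D)
R → miss, evict L, frames (E D R)
S → miss, evict E, frames (D R S)
R → hit
L → miss, evict D, frames (S R L)
Hits: 3 of 16 references → 3/16 = 0.1875.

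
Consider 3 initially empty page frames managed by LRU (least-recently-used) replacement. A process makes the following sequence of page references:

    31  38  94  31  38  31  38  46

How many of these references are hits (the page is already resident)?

4

31 -> fault, frames {31}
38 -> fault, frames {31,38}
94 -> fault, frames {31,38,94}
31 -> hit
38 -> hit
31 -> hit
38 -> hit
46 -> fault, evict 94, frames {31,38,46}
Hits: 4.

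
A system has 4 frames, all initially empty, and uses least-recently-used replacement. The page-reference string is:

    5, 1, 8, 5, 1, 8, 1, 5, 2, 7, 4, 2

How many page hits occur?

5 -> fault, frames {5}
1 -> fault, frames {5,1}
8 -> fault, frames {5,1,8}
5 -> hit
1 -> hit
8 -> hit
1 -> hit
5 -> hit
2 -> fault, frames {8,1,5,2}
7 -> fault, evict 8, frames {1,5,2,7}
4 -> fault, evict 1, frames {5,2,7,4}
2 -> hit
Hits: 6.

6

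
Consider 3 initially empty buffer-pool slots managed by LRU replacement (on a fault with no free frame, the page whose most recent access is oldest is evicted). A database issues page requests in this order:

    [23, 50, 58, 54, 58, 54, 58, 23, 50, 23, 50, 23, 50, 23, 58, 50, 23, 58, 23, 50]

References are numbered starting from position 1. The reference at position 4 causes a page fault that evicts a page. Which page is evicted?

pos 1: 23: fault, frames {23}
pos 2: 50: fault, frames {23,50}
pos 3: 58: fault, frames {23,50,58}
pos 4: 54: fault, evict 23, frames {50,58,54}
At position 4, page 23 is evicted.

23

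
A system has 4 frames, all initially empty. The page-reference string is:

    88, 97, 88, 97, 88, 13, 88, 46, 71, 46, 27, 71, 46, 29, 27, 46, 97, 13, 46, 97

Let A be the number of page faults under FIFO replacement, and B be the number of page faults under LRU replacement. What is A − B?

1

Under FIFO: F F . . . F . F F . F . . F . . F F F . → 10 faults.
Under LRU: F F . . . F . F F . F . . F . . F F . . → 9 faults.
A − B = 10 − 9 = 1.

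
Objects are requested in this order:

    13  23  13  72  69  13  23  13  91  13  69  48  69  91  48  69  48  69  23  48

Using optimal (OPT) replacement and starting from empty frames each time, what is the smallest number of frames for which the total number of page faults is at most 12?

f=1: 20 faults
f=2: 11 faults
f=3: 7 faults
f=4: 6 faults
f=5: 6 faults
f=6: 6 faults
Smallest f with faults ≤ 12 is 2.

2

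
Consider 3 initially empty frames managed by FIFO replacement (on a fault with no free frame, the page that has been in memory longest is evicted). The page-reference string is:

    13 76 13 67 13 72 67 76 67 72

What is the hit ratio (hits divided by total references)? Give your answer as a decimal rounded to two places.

13: fault, frames {13}
76: fault, frames {13,76}
13: hit
67: fault, frames {13,76,67}
13: hit
72: fault, evict 13, frames {76,67,72}
67: hit
76: hit
67: hit
72: hit
Hits: 6 of 10 references → 6/10 = 0.6000.

0.60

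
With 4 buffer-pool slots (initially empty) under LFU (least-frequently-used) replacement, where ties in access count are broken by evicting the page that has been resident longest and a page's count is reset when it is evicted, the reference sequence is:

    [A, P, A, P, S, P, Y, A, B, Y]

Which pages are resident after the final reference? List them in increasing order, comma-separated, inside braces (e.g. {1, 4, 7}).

{A, B, P, Y}

A -> miss, frames {A}
P -> miss, frames {A,P}
A -> hit
P -> hit
S -> miss, frames {A,P,S}
P -> hit
Y -> miss, frames {A,P,S,Y}
A -> hit
B -> miss, evict S, frames {A,P,Y,B}
Y -> hit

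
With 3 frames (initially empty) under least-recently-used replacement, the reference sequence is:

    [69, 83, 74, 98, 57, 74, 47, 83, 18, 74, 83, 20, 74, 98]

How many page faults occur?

11

69 → fault, frames (69)
83 → fault, frames (69 83)
74 → fault, frames (69 83 74)
98 → fault, evict 69, frames (83 74 98)
57 → fault, evict 83, frames (74 98 57)
74 → hit
47 → fault, evict 98, frames (57 74 47)
83 → fault, evict 57, frames (74 47 83)
18 → fault, evict 74, frames (47 83 18)
74 → fault, evict 47, frames (83 18 74)
83 → hit
20 → fault, evict 18, frames (74 83 20)
74 → hit
98 → fault, evict 83, frames (20 74 98)
Page faults: 11.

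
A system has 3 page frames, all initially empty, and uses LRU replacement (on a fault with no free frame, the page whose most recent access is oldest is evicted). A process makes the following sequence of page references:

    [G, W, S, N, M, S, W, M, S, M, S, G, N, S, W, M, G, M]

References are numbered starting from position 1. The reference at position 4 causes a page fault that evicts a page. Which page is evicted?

pos 1: G -> miss, frames [G]
pos 2: W -> miss, frames [G, W]
pos 3: S -> miss, frames [G, W, S]
pos 4: N -> miss, evict G, frames [W, S, N]
At position 4, page G is evicted.

G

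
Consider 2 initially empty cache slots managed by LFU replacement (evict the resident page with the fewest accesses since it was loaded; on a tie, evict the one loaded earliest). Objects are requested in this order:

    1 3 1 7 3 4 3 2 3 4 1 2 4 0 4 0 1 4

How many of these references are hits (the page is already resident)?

3

1: miss, frames [1]
3: miss, frames [1, 3]
1: hit
7: miss, evict 3, frames [1, 7]
3: miss, evict 7, frames [1, 3]
4: miss, evict 3, frames [1, 4]
3: miss, evict 4, frames [1, 3]
2: miss, evict 3, frames [1, 2]
3: miss, evict 2, frames [1, 3]
4: miss, evict 3, frames [1, 4]
1: hit
2: miss, evict 4, frames [1, 2]
4: miss, evict 2, frames [1, 4]
0: miss, evict 4, frames [1, 0]
4: miss, evict 0, frames [1, 4]
0: miss, evict 4, frames [1, 0]
1: hit
4: miss, evict 0, frames [1, 4]
Hits: 3.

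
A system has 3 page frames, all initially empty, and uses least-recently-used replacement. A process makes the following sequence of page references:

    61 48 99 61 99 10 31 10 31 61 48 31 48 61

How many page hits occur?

7

61 → miss, frames (61)
48 → miss, frames (61 48)
99 → miss, frames (61 48 99)
61 → hit
99 → hit
10 → miss, evict 48, frames (61 99 10)
31 → miss, evict 61, frames (99 10 31)
10 → hit
31 → hit
61 → miss, evict 99, frames (10 31 61)
48 → miss, evict 10, frames (31 61 48)
31 → hit
48 → hit
61 → hit
Hits: 7.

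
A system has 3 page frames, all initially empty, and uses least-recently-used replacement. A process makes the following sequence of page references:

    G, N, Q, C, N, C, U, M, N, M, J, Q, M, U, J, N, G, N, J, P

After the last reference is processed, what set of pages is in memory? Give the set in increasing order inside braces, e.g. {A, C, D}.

G → miss, frames {G}
N → miss, frames {G,N}
Q → miss, frames {G,N,Q}
C → miss, evict G, frames {N,Q,C}
N → hit
C → hit
U → miss, evict Q, frames {N,C,U}
M → miss, evict N, frames {C,U,M}
N → miss, evict C, frames {U,M,N}
M → hit
J → miss, evict U, frames {N,M,J}
Q → miss, evict N, frames {M,J,Q}
M → hit
U → miss, evict J, frames {Q,M,U}
J → miss, evict Q, frames {M,U,J}
N → miss, evict M, frames {U,J,N}
G → miss, evict U, frames {J,N,G}
N → hit
J → hit
P → miss, evict G, frames {N,J,P}

{J, N, P}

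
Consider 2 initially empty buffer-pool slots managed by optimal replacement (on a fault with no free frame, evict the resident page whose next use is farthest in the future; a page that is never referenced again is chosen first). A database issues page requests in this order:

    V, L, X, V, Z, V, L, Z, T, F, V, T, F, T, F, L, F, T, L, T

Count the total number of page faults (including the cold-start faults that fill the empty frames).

11

V: fault, frames {V}
L: fault, frames {V,L}
X: fault, evict L, frames {V,X}
V: hit
Z: fault, evict X, frames {V,Z}
V: hit
L: fault, evict V, frames {Z,L}
Z: hit
T: fault, evict Z, frames {L,T}
F: fault, evict L, frames {T,F}
V: fault, evict F, frames {T,V}
T: hit
F: fault, evict V, frames {T,F}
T: hit
F: hit
L: fault, evict T, frames {F,L}
F: hit
T: fault, evict F, frames {L,T}
L: hit
T: hit
Page faults: 11.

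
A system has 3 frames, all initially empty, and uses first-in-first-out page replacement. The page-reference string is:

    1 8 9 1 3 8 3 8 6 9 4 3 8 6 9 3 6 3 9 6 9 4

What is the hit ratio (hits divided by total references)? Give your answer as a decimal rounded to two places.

1 → fault, frames (1)
8 → fault, frames (1 8)
9 → fault, frames (1 8 9)
1 → hit
3 → fault, evict 1, frames (8 9 3)
8 → hit
3 → hit
8 → hit
6 → fault, evict 8, frames (9 3 6)
9 → hit
4 → fault, evict 9, frames (3 6 4)
3 → hit
8 → fault, evict 3, frames (6 4 8)
6 → hit
9 → fault, evict 6, frames (4 8 9)
3 → fault, evict 4, frames (8 9 3)
6 → fault, evict 8, frames (9 3 6)
3 → hit
9 → hit
6 → hit
9 → hit
4 → fault, evict 9, frames (3 6 4)
Hits: 11 of 22 references → 11/22 = 0.5000.

0.50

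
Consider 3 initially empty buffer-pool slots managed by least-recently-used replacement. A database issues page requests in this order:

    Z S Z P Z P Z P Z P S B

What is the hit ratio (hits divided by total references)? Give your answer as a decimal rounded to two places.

Z: miss, frames (Z)
S: miss, frames (Z S)
Z: hit
P: miss, frames (S Z P)
Z: hit
P: hit
Z: hit
P: hit
Z: hit
P: hit
S: hit
B: miss, evict Z, frames (P S B)
Hits: 8 of 12 references → 8/12 = 0.6667.

0.67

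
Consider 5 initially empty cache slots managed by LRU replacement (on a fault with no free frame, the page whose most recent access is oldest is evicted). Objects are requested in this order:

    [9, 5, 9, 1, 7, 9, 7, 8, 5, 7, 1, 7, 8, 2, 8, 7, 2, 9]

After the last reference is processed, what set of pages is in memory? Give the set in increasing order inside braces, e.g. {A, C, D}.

9 → miss, frames (9)
5 → miss, frames (9 5)
9 → hit
1 → miss, frames (5 9 1)
7 → miss, frames (5 9 1 7)
9 → hit
7 → hit
8 → miss, frames (5 1 9 7 8)
5 → hit
7 → hit
1 → hit
7 → hit
8 → hit
2 → miss, evict 9, frames (5 1 7 8 2)
8 → hit
7 → hit
2 → hit
9 → miss, evict 5, frames (1 8 7 2 9)

{1, 2, 7, 8, 9}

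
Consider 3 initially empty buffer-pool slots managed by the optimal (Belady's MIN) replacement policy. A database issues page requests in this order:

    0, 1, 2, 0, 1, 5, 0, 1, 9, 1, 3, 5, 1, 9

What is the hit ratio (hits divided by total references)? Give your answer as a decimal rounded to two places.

0.50

0 -> miss, frames {0}
1 -> miss, frames {0,1}
2 -> miss, frames {0,1,2}
0 -> hit
1 -> hit
5 -> miss, evict 2, frames {0,1,5}
0 -> hit
1 -> hit
9 -> miss, evict 0, frames {1,5,9}
1 -> hit
3 -> miss, evict 9, frames {1,5,3}
5 -> hit
1 -> hit
9 -> miss, evict 3, frames {1,5,9}
Hits: 7 of 14 references → 7/14 = 0.5000.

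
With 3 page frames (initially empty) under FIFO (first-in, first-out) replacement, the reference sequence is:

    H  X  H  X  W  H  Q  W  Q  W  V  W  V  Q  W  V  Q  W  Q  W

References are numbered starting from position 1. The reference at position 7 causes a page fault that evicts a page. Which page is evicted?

pos 1: H -> fault, frames [H]
pos 2: X -> fault, frames [H, X]
pos 3: H -> hit
pos 4: X -> hit
pos 5: W -> fault, frames [H, X, W]
pos 6: H -> hit
pos 7: Q -> fault, evict H, frames [X, W, Q]
At position 7, page H is evicted.

H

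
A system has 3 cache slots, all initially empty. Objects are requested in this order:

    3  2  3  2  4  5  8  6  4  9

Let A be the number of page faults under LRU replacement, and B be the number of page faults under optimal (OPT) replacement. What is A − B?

Under LRU: F F . . F F F F F F → 8 faults.
Under OPT: F F . . F F F F . F → 7 faults.
A − B = 8 − 7 = 1.

1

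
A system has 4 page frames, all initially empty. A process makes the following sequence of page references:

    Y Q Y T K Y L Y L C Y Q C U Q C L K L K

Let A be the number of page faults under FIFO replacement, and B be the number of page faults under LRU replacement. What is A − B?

Under FIFO: F F . F F . F F . F . F . F . . F F . . → 11 faults.
Under LRU: F F . F F . F . . F . F . F . . F F . . → 10 faults.
A − B = 11 − 10 = 1.

1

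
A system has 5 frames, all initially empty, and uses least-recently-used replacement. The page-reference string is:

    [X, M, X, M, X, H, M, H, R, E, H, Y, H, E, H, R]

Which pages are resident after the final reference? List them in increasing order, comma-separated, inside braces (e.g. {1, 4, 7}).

{E, H, M, R, Y}

X -> fault, frames {X}
M -> fault, frames {X,M}
X -> hit
M -> hit
X -> hit
H -> fault, frames {M,X,H}
M -> hit
H -> hit
R -> fault, frames {X,M,H,R}
E -> fault, frames {X,M,H,R,E}
H -> hit
Y -> fault, evict X, frames {M,R,E,H,Y}
H -> hit
E -> hit
H -> hit
R -> hit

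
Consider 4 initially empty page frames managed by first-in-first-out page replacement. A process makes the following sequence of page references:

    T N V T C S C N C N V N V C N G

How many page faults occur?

6

T → miss, frames (T)
N → miss, frames (T N)
V → miss, frames (T N V)
T → hit
C → miss, frames (T N V C)
S → miss, evict T, frames (N V C S)
C → hit
N → hit
C → hit
N → hit
V → hit
N → hit
V → hit
C → hit
N → hit
G → miss, evict N, frames (V C S G)
Page faults: 6.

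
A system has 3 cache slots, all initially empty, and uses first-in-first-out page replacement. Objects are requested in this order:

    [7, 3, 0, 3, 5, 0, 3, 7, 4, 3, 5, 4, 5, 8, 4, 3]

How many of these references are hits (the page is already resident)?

5

7: fault, frames {7}
3: fault, frames {7,3}
0: fault, frames {7,3,0}
3: hit
5: fault, evict 7, frames {3,0,5}
0: hit
3: hit
7: fault, evict 3, frames {0,5,7}
4: fault, evict 0, frames {5,7,4}
3: fault, evict 5, frames {7,4,3}
5: fault, evict 7, frames {4,3,5}
4: hit
5: hit
8: fault, evict 4, frames {3,5,8}
4: fault, evict 3, frames {5,8,4}
3: fault, evict 5, frames {8,4,3}
Hits: 5.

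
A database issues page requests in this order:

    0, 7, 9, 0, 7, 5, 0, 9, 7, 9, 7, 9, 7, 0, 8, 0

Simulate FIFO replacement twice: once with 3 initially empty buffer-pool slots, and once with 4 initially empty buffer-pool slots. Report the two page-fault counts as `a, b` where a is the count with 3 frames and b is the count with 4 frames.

3 frames: F F F . . F F . F F . . . . F F → 9 faults.
4 frames: F F F . . F . . . . . . . . F F → 6 faults.
6 < 9: adding a frame reduced faults, as is typical.

9, 6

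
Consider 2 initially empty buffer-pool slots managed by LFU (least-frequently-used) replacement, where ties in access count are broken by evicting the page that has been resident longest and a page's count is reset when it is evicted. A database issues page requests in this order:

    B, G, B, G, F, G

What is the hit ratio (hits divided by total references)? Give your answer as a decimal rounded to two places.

0.50

B: miss, frames [B]
G: miss, frames [B, G]
B: hit
G: hit
F: miss, evict B, frames [G, F]
G: hit
Hits: 3 of 6 references → 3/6 = 0.5000.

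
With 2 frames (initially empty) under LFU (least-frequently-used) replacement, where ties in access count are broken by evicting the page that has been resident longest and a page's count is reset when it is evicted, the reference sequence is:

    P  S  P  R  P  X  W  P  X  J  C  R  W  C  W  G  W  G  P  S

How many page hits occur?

P → fault, frames {P}
S → fault, frames {P,S}
P → hit
R → fault, evict S, frames {P,R}
P → hit
X → fault, evict R, frames {P,X}
W → fault, evict X, frames {P,W}
P → hit
X → fault, evict W, frames {P,X}
J → fault, evict X, frames {P,J}
C → fault, evict J, frames {P,C}
R → fault, evict C, frames {P,R}
W → fault, evict R, frames {P,W}
C → fault, evict W, frames {P,C}
W → fault, evict C, frames {P,W}
G → fault, evict W, frames {P,G}
W → fault, evict G, frames {P,W}
G → fault, evict W, frames {P,G}
P → hit
S → fault, evict G, frames {P,S}
Hits: 4.

4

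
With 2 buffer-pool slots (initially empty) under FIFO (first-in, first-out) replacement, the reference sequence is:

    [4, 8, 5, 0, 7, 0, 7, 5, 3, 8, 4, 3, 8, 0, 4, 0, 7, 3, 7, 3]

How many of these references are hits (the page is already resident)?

5

4 -> miss, frames (4)
8 -> miss, frames (4 8)
5 -> miss, evict 4, frames (8 5)
0 -> miss, evict 8, frames (5 0)
7 -> miss, evict 5, frames (0 7)
0 -> hit
7 -> hit
5 -> miss, evict 0, frames (7 5)
3 -> miss, evict 7, frames (5 3)
8 -> miss, evict 5, frames (3 8)
4 -> miss, evict 3, frames (8 4)
3 -> miss, evict 8, frames (4 3)
8 -> miss, evict 4, frames (3 8)
0 -> miss, evict 3, frames (8 0)
4 -> miss, evict 8, frames (0 4)
0 -> hit
7 -> miss, evict 0, frames (4 7)
3 -> miss, evict 4, frames (7 3)
7 -> hit
3 -> hit
Hits: 5.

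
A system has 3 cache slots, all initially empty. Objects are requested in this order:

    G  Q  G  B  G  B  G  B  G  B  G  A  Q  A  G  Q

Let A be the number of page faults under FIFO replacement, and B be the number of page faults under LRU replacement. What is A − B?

Under FIFO: F F . F . . . . . . . F . . F F → 6 faults.
Under LRU: F F . F . . . . . . . F F . . . → 5 faults.
A − B = 6 − 5 = 1.

1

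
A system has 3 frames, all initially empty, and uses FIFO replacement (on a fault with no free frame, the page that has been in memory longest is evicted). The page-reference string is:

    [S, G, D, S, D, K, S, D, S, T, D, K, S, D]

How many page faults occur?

9

S → fault, frames (S)
G → fault, frames (S G)
D → fault, frames (S G D)
S → hit
D → hit
K → fault, evict S, frames (G D K)
S → fault, evict G, frames (D K S)
D → hit
S → hit
T → fault, evict D, frames (K S T)
D → fault, evict K, frames (S T D)
K → fault, evict S, frames (T D K)
S → fault, evict T, frames (D K S)
D → hit
Page faults: 9.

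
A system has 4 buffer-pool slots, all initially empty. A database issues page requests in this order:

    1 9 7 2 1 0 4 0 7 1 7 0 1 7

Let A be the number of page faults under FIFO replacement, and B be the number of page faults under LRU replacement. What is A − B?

Under FIFO: F F F F . F F . . F F . . . → 8 faults.
Under LRU: F F F F . F F . F . . . . . → 7 faults.
A − B = 8 − 7 = 1.

1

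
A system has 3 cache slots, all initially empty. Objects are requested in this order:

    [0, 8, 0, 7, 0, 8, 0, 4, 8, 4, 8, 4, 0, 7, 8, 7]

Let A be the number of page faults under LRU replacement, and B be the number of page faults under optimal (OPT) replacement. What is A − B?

1

Under LRU: F F . F . . . F . . . . . F F . → 6 faults.
Under OPT: F F . F . . . F . . . . . F . . → 5 faults.
A − B = 6 − 5 = 1.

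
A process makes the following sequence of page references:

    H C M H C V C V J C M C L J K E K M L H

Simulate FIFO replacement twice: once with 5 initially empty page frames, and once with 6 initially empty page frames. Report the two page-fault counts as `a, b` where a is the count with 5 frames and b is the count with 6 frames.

10, 9

5 frames: F F F . . F . . F . . . F . F F . F . F → 10 faults.
6 frames: F F F . . F . . F . . . F . F F . . . F → 9 faults.
9 < 10: adding a frame reduced faults, as is typical.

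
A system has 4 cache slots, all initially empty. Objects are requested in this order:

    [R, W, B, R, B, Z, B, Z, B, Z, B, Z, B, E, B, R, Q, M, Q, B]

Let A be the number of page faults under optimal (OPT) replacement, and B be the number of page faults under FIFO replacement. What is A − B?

Under OPT: F F F . . F . . . . . . . F . . F F . . → 7 faults.
Under FIFO: F F F . . F . . . . . . . F . F F F . F → 9 faults.
A − B = 7 − 9 = -2.

-2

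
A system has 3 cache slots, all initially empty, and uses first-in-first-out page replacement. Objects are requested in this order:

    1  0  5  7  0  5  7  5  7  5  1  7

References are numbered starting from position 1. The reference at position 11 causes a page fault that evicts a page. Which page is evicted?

0

pos 1: 1 -> fault, frames [1]
pos 2: 0 -> fault, frames [1, 0]
pos 3: 5 -> fault, frames [1, 0, 5]
pos 4: 7 -> fault, evict 1, frames [0, 5, 7]
pos 5: 0 -> hit
pos 6: 5 -> hit
pos 7: 7 -> hit
pos 8: 5 -> hit
pos 9: 7 -> hit
pos 10: 5 -> hit
pos 11: 1 -> fault, evict 0, frames [5, 7, 1]
At position 11, page 0 is evicted.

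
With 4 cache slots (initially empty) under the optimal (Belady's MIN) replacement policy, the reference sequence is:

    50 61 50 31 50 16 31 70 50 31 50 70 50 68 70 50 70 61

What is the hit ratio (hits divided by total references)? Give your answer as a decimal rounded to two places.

0.67

50: fault, frames {50}
61: fault, frames {50,61}
50: hit
31: fault, frames {50,61,31}
50: hit
16: fault, frames {50,61,31,16}
31: hit
70: fault, evict 16, frames {50,61,31,70}
50: hit
31: hit
50: hit
70: hit
50: hit
68: fault, evict 31, frames {50,61,70,68}
70: hit
50: hit
70: hit
61: hit
Hits: 12 of 18 references → 12/18 = 0.6667.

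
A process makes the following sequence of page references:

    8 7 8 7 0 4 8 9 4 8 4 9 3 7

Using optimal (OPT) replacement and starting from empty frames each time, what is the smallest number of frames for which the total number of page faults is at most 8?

f=1: 14 faults
f=2: 9 faults
f=3: 7 faults
f=4: 6 faults
f=5: 6 faults
f=6: 6 faults
Smallest f with faults ≤ 8 is 3.

3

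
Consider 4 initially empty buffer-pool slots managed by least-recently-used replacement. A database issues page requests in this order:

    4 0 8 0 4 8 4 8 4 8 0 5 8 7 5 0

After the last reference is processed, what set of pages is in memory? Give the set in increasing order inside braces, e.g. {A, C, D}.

{0, 5, 7, 8}

4 -> fault, frames (4)
0 -> fault, frames (4 0)
8 -> fault, frames (4 0 8)
0 -> hit
4 -> hit
8 -> hit
4 -> hit
8 -> hit
4 -> hit
8 -> hit
0 -> hit
5 -> fault, frames (4 8 0 5)
8 -> hit
7 -> fault, evict 4, frames (0 5 8 7)
5 -> hit
0 -> hit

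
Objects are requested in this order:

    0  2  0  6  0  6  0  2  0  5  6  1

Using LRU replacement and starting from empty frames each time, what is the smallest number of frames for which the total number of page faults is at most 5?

4

f=1: 12 faults
f=2: 7 faults
f=3: 6 faults
f=4: 5 faults
f=5: 5 faults
Smallest f with faults ≤ 5 is 4.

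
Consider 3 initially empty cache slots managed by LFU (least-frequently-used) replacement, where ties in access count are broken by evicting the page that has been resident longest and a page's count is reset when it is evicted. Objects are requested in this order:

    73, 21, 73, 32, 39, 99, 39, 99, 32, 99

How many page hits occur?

73: miss, frames [73]
21: miss, frames [73, 21]
73: hit
32: miss, frames [73, 21, 32]
39: miss, evict 21, frames [73, 32, 39]
99: miss, evict 32, frames [73, 39, 99]
39: hit
99: hit
32: miss, evict 73, frames [39, 99, 32]
99: hit
Hits: 4.

4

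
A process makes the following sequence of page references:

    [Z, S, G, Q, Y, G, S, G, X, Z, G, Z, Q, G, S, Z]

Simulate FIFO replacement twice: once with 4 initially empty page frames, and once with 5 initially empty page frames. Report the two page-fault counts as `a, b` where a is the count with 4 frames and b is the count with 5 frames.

4 frames: F F F F F . . . F F F . F . F . → 10 faults.
5 frames: F F F F F . . . F F . . . . F . → 8 faults.
8 < 10: adding a frame reduced faults, as is typical.

10, 8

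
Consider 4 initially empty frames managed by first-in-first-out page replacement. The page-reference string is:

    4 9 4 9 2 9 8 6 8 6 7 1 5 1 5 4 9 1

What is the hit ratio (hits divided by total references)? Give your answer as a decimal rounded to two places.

4 -> fault, frames (4)
9 -> fault, frames (4 9)
4 -> hit
9 -> hit
2 -> fault, frames (4 9 2)
9 -> hit
8 -> fault, frames (4 9 2 8)
6 -> fault, evict 4, frames (9 2 8 6)
8 -> hit
6 -> hit
7 -> fault, evict 9, frames (2 8 6 7)
1 -> fault, evict 2, frames (8 6 7 1)
5 -> fault, evict 8, frames (6 7 1 5)
1 -> hit
5 -> hit
4 -> fault, evict 6, frames (7 1 5 4)
9 -> fault, evict 7, frames (1 5 4 9)
1 -> hit
Hits: 8 of 18 references → 8/18 = 0.4444.

0.44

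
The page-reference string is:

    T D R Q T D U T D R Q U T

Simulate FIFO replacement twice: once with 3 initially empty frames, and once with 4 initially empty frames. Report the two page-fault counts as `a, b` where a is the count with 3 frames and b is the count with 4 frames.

10, 11

3 frames: F F F F F F F . . F F . F → 10 faults.
4 frames: F F F F . . F F F F F F F → 11 faults.
11 > 10: adding a frame increased faults — Belady's anomaly.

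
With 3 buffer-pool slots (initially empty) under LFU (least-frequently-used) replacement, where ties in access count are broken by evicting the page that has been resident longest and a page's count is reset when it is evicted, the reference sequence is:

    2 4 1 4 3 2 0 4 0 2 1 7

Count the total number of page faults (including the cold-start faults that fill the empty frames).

8

2: fault, frames [2]
4: fault, frames [2, 4]
1: fault, frames [2, 4, 1]
4: hit
3: fault, evict 2, frames [4, 1, 3]
2: fault, evict 1, frames [4, 3, 2]
0: fault, evict 3, frames [4, 2, 0]
4: hit
0: hit
2: hit
1: fault, evict 2, frames [4, 0, 1]
7: fault, evict 1, frames [4, 0, 7]
Page faults: 8.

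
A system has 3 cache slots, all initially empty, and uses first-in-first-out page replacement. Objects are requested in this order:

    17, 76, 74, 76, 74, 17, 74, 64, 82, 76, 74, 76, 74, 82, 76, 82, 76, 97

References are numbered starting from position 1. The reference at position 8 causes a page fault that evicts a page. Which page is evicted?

17

pos 1: 17: fault, frames (17)
pos 2: 76: fault, frames (17 76)
pos 3: 74: fault, frames (17 76 74)
pos 4: 76: hit
pos 5: 74: hit
pos 6: 17: hit
pos 7: 74: hit
pos 8: 64: fault, evict 17, frames (76 74 64)
At position 8, page 17 is evicted.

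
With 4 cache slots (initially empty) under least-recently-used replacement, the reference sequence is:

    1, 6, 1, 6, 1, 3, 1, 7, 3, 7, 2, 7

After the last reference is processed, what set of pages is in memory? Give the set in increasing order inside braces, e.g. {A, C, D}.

{1, 2, 3, 7}

1 → fault, frames [1]
6 → fault, frames [1, 6]
1 → hit
6 → hit
1 → hit
3 → fault, frames [6, 1, 3]
1 → hit
7 → fault, frames [6, 3, 1, 7]
3 → hit
7 → hit
2 → fault, evict 6, frames [1, 3, 7, 2]
7 → hit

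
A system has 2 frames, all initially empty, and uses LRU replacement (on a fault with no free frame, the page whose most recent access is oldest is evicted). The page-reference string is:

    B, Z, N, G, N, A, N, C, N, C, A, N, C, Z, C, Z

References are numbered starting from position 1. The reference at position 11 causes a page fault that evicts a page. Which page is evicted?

N

pos 1: B -> fault, frames (B)
pos 2: Z -> fault, frames (B Z)
pos 3: N -> fault, evict B, frames (Z N)
pos 4: G -> fault, evict Z, frames (N G)
pos 5: N -> hit
pos 6: A -> fault, evict G, frames (N A)
pos 7: N -> hit
pos 8: C -> fault, evict A, frames (N C)
pos 9: N -> hit
pos 10: C -> hit
pos 11: A -> fault, evict N, frames (C A)
At position 11, page N is evicted.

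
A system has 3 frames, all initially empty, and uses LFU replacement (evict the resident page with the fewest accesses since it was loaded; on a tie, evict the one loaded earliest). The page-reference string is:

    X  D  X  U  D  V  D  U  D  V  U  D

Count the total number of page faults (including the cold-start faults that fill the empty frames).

7

X → fault, frames (X)
D → fault, frames (X D)
X → hit
U → fault, frames (X D U)
D → hit
V → fault, evict U, frames (X D V)
D → hit
U → fault, evict V, frames (X D U)
D → hit
V → fault, evict U, frames (X D V)
U → fault, evict V, frames (X D U)
D → hit
Page faults: 7.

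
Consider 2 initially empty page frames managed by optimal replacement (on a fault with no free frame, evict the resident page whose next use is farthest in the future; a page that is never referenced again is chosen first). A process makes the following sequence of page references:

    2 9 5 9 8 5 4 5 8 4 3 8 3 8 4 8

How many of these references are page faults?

8

2: miss, frames {2}
9: miss, frames {2,9}
5: miss, evict 2, frames {9,5}
9: hit
8: miss, evict 9, frames {5,8}
5: hit
4: miss, evict 8, frames {5,4}
5: hit
8: miss, evict 5, frames {4,8}
4: hit
3: miss, evict 4, frames {8,3}
8: hit
3: hit
8: hit
4: miss, evict 3, frames {8,4}
8: hit
Page faults: 8.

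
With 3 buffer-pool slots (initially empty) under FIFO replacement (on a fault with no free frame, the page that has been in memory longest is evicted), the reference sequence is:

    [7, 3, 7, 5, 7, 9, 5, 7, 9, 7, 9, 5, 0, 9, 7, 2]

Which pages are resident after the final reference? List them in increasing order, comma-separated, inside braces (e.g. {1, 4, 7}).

7 -> miss, frames [7]
3 -> miss, frames [7, 3]
7 -> hit
5 -> miss, frames [7, 3, 5]
7 -> hit
9 -> miss, evict 7, frames [3, 5, 9]
5 -> hit
7 -> miss, evict 3, frames [5, 9, 7]
9 -> hit
7 -> hit
9 -> hit
5 -> hit
0 -> miss, evict 5, frames [9, 7, 0]
9 -> hit
7 -> hit
2 -> miss, evict 9, frames [7, 0, 2]

{0, 2, 7}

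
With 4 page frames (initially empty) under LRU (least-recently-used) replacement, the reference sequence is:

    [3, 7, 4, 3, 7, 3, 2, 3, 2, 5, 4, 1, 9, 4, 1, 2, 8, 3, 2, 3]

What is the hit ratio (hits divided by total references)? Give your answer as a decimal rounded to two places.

3 -> miss, frames [3]
7 -> miss, frames [3, 7]
4 -> miss, frames [3, 7, 4]
3 -> hit
7 -> hit
3 -> hit
2 -> miss, frames [4, 7, 3, 2]
3 -> hit
2 -> hit
5 -> miss, evict 4, frames [7, 3, 2, 5]
4 -> miss, evict 7, frames [3, 2, 5, 4]
1 -> miss, evict 3, frames [2, 5, 4, 1]
9 -> miss, evict 2, frames [5, 4, 1, 9]
4 -> hit
1 -> hit
2 -> miss, evict 5, frames [9, 4, 1, 2]
8 -> miss, evict 9, frames [4, 1, 2, 8]
3 -> miss, evict 4, frames [1, 2, 8, 3]
2 -> hit
3 -> hit
Hits: 9 of 20 references → 9/20 = 0.4500.

0.45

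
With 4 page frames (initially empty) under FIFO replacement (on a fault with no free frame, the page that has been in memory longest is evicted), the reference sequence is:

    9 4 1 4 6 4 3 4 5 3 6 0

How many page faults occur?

9 → fault, frames [9]
4 → fault, frames [9, 4]
1 → fault, frames [9, 4, 1]
4 → hit
6 → fault, frames [9, 4, 1, 6]
4 → hit
3 → fault, evict 9, frames [4, 1, 6, 3]
4 → hit
5 → fault, evict 4, frames [1, 6, 3, 5]
3 → hit
6 → hit
0 → fault, evict 1, frames [6, 3, 5, 0]
Page faults: 7.

7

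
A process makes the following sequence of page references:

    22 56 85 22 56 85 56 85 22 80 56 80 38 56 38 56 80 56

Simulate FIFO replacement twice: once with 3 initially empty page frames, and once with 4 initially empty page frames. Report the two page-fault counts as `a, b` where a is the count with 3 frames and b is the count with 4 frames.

3 frames: F F F . . . . . . F . . F F . . . . → 6 faults.
4 frames: F F F . . . . . . F . . F . . . . . → 5 faults.
5 < 6: adding a frame reduced faults, as is typical.

6, 5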